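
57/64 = 0.89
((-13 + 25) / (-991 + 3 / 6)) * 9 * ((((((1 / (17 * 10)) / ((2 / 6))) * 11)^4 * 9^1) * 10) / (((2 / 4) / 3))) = -1729072818 / 20681887625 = -0.08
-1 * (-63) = 63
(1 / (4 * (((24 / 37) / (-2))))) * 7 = -259 / 48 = -5.40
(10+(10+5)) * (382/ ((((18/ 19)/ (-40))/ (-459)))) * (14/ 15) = 172740400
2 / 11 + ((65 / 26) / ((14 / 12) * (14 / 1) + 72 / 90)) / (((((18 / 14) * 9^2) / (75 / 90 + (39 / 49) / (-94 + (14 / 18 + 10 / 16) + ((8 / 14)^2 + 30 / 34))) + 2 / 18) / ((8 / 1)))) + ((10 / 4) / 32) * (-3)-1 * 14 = -109743074241322619 / 7814609319294272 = -14.04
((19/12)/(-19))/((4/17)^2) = -289/192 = -1.51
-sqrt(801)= -3 * sqrt(89)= -28.30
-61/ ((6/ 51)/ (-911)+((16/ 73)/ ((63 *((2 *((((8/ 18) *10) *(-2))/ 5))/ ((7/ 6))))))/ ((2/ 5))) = 1655126664/ 80939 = 20449.06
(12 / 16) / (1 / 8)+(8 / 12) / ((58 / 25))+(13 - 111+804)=61969 / 87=712.29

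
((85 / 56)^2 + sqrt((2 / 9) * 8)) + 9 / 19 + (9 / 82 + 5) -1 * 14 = -35026951 / 7328832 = -4.78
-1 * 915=-915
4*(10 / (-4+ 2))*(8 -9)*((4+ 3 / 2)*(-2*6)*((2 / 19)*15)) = -39600 / 19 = -2084.21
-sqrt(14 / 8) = -sqrt(7) / 2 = -1.32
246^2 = 60516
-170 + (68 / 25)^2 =-101626 / 625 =-162.60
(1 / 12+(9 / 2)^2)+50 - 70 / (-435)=6133 / 87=70.49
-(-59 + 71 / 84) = 4885 / 84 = 58.15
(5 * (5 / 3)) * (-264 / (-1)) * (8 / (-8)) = -2200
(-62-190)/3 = -84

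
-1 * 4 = -4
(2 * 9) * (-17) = -306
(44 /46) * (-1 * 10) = -220 /23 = -9.57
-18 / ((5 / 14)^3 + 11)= -16464 / 10103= -1.63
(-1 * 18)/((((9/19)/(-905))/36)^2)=-85152391200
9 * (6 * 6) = 324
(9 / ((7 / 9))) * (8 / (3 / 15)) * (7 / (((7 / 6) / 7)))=19440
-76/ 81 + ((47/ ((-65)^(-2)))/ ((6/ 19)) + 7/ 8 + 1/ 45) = 2037379367/ 3240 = 628820.79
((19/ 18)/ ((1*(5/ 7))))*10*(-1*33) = -487.67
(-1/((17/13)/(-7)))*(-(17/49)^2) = -221/343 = -0.64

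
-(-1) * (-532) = -532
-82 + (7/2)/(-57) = -9355/114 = -82.06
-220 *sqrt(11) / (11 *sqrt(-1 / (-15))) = -20 *sqrt(165) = -256.90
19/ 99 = 0.19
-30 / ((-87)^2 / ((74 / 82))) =-370 / 103443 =-0.00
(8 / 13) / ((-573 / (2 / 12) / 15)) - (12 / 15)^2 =-119684 / 186225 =-0.64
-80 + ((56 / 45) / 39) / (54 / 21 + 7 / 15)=-2985448 / 37323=-79.99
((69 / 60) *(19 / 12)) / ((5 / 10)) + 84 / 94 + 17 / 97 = 2577043 / 547080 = 4.71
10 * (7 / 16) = 35 / 8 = 4.38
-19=-19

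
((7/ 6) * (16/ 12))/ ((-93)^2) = 14/ 77841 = 0.00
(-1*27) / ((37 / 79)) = -2133 / 37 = -57.65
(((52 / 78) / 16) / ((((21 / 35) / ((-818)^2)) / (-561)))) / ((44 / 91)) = -1293918535 / 24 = -53913272.29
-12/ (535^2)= -0.00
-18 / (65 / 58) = -1044 / 65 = -16.06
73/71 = 1.03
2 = 2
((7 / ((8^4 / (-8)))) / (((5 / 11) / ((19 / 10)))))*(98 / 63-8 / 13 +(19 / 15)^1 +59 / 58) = -160041959 / 868608000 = -0.18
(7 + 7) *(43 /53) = 602 /53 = 11.36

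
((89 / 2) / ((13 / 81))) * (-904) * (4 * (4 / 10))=-26067744 / 65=-401042.22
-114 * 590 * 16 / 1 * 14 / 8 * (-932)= 1755216960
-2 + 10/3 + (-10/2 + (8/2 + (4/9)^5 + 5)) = 315952/59049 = 5.35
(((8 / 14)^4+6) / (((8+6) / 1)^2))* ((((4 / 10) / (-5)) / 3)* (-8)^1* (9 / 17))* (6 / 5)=1055664 / 250004125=0.00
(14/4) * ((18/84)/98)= 3/392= 0.01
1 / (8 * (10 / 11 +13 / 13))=11 / 168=0.07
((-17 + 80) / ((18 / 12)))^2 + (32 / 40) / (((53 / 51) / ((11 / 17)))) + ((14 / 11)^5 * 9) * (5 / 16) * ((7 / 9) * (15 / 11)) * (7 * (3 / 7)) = 842397394362 / 469463665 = 1794.38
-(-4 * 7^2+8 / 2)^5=260919263232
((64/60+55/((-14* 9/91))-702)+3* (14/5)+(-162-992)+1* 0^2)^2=28819476169/8100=3557960.02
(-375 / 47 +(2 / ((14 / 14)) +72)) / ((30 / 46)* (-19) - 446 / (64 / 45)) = -2283808 / 11276475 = -0.20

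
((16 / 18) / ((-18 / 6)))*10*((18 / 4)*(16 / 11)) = -640 / 33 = -19.39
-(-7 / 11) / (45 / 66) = 14 / 15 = 0.93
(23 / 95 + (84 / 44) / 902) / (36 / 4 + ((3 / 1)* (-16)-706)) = -0.00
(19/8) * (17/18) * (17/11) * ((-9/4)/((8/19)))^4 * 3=1565001040257/184549376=8480.12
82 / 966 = 41 / 483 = 0.08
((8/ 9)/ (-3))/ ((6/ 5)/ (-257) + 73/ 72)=-82240/ 280119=-0.29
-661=-661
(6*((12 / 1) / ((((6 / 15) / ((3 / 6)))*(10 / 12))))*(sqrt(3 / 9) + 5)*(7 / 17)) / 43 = 252*sqrt(3) / 731 + 3780 / 731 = 5.77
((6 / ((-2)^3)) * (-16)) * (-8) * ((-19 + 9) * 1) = 960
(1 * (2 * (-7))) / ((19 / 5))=-70 / 19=-3.68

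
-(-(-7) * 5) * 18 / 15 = -42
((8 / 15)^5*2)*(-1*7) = -458752 / 759375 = -0.60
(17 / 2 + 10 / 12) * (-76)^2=161728 / 3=53909.33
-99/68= -1.46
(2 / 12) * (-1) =-1 / 6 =-0.17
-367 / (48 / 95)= -34865 / 48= -726.35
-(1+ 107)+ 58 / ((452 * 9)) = -219643 / 2034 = -107.99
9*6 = 54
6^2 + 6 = 42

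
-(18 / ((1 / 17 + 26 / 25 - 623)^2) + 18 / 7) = -628739849151 / 244505516024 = -2.57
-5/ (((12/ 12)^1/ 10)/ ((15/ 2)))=-375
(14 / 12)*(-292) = -1022 / 3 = -340.67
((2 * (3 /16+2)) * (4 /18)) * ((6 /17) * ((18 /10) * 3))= 63 /34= 1.85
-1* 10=-10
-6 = -6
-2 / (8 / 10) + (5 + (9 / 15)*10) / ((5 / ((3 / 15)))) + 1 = -53 / 50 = -1.06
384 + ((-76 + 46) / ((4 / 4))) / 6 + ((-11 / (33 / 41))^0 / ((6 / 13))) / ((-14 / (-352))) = 433.48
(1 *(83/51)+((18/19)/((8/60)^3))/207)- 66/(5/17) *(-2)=201634157/445740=452.36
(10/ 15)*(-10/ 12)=-5/ 9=-0.56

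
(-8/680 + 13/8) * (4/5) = 1.29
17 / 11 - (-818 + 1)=9004 / 11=818.55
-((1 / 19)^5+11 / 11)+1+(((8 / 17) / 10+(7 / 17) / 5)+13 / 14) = 3117407451 / 2946557810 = 1.06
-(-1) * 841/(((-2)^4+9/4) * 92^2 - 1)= 841/154467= 0.01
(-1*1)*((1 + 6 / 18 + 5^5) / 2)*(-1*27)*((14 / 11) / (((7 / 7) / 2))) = 107432.18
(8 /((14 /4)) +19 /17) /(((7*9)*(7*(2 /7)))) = 45 /1666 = 0.03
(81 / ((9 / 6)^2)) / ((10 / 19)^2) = 3249 / 25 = 129.96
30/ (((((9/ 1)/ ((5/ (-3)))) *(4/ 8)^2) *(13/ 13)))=-200/ 9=-22.22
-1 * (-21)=21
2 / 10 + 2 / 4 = 7 / 10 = 0.70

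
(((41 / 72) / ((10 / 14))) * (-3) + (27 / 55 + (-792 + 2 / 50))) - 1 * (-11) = -782.86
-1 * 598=-598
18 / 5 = 3.60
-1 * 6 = -6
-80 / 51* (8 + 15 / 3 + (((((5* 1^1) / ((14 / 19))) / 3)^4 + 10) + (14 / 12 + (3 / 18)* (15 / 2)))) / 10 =-160539565 / 19837062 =-8.09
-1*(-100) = 100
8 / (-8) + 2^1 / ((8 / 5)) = 0.25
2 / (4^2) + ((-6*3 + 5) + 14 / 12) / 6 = -133 / 72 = -1.85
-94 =-94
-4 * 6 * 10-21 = -261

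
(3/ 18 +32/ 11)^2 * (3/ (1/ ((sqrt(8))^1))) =41209 * sqrt(2)/ 726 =80.27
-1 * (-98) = 98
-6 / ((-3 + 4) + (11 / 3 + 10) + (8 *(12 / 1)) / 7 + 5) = -126 / 701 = -0.18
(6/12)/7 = 1/14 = 0.07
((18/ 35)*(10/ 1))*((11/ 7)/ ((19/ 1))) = 396/ 931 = 0.43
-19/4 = -4.75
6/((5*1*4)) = 3/10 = 0.30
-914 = -914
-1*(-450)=450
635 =635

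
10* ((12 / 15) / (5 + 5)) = 4 / 5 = 0.80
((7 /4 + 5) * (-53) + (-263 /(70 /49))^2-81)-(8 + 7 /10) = 836134 /25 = 33445.36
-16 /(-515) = 16 /515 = 0.03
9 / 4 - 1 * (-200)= 809 / 4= 202.25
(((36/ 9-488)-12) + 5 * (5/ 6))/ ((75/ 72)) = -11804/ 25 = -472.16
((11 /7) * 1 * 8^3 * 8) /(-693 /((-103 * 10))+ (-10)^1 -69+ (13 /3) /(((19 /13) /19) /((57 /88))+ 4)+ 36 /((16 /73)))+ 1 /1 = 2563394917 /34176357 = 75.00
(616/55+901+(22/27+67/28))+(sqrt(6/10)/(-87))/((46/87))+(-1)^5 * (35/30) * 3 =3447011/3780 - sqrt(15)/230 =911.89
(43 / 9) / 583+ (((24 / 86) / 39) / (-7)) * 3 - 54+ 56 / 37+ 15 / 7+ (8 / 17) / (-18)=-650425159136 / 12914320419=-50.36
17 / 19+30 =587 / 19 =30.89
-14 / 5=-2.80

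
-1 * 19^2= -361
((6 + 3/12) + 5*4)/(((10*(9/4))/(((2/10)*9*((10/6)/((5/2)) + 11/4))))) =287/40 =7.18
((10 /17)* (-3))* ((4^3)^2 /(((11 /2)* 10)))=-131.42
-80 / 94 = -0.85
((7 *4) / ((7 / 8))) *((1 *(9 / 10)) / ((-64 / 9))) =-81 / 20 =-4.05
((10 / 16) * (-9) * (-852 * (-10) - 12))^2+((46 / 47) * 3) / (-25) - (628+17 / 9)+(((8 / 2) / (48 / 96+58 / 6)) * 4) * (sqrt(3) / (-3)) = 96881368305107 / 42300 - 32 * sqrt(3) / 61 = 2290339675.34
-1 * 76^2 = -5776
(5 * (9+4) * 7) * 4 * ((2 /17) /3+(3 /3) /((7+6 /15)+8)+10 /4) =2658890 /561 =4739.55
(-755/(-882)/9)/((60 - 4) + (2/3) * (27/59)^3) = 155061145/91400878548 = 0.00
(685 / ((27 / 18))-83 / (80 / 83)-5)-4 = 86773 / 240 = 361.55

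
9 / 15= 3 / 5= 0.60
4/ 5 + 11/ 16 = 1.49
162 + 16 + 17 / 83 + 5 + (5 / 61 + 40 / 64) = 7449163 / 40504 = 183.91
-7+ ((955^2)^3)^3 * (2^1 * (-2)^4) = 13970458733513866168375711795463512240078247070312499993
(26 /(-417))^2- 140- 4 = -25039340 /173889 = -144.00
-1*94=-94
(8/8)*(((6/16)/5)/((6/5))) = 1/16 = 0.06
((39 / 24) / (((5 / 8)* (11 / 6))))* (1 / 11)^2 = 78 / 6655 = 0.01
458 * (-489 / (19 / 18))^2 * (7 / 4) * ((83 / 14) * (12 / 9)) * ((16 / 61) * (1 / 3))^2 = 13962156585984 / 1343281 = 10394069.88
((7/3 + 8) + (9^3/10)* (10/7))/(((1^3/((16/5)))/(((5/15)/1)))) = 38464/315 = 122.11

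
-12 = -12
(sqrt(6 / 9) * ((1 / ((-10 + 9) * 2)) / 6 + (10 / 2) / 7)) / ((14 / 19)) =1007 * sqrt(6) / 3528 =0.70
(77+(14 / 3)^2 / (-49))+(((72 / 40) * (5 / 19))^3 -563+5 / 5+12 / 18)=-29919256 / 61731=-484.67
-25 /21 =-1.19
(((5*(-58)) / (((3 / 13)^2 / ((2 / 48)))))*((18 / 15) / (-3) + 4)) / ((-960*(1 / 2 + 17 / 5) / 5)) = 1885 / 1728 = 1.09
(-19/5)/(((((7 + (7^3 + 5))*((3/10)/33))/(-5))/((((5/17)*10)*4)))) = 83600/1207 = 69.26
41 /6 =6.83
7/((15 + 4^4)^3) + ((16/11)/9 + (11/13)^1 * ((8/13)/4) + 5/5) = 430153087360/332988911541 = 1.29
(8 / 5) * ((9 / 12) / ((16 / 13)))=39 / 40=0.98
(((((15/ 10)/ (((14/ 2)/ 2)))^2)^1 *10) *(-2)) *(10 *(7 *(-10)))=18000/ 7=2571.43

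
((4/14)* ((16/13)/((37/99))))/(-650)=-1584/1094275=-0.00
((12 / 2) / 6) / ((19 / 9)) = 9 / 19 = 0.47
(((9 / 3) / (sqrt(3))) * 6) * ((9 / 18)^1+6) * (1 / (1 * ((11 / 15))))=585 * sqrt(3) / 11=92.11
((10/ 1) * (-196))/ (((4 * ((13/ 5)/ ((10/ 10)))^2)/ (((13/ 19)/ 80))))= -1225/ 1976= -0.62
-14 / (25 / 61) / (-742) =61 / 1325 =0.05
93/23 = 4.04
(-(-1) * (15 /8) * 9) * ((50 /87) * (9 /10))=2025 /232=8.73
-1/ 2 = -0.50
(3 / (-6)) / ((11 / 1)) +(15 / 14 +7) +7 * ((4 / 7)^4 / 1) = 33098 / 3773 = 8.77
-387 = -387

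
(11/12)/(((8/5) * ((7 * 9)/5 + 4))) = 275/7968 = 0.03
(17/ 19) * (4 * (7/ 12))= 119/ 57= 2.09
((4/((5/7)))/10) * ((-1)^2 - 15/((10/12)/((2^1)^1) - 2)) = 5.87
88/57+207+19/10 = 119953/570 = 210.44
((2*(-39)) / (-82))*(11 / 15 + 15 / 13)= 368 / 205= 1.80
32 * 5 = 160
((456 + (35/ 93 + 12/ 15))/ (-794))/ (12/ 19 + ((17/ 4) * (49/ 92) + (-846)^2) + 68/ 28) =-5202429064/ 6466761972299745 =-0.00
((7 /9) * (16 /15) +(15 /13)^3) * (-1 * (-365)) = 51223297 /59319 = 863.52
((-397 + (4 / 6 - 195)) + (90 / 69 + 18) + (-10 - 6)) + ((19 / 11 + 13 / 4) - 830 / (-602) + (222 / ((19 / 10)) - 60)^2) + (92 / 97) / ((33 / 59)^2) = 2800899259723519 / 1055993241996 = 2652.38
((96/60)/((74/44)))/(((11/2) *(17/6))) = 192/3145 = 0.06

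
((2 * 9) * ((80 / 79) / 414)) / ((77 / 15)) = 1200 / 139909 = 0.01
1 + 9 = 10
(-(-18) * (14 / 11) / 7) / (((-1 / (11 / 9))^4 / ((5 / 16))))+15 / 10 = 11029 / 2916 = 3.78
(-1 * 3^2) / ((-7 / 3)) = 27 / 7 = 3.86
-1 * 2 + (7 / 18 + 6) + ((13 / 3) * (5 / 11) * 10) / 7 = 9983 / 1386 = 7.20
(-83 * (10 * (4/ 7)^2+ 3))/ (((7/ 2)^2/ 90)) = -9173160/ 2401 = -3820.56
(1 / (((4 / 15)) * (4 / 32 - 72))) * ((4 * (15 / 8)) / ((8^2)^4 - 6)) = -0.00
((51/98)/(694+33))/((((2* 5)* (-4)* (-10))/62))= 1581/14249200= 0.00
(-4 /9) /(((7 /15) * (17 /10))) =-200 /357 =-0.56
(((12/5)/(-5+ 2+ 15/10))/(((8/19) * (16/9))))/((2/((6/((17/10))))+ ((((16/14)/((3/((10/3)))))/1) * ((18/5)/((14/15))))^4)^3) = -22113263632101878382235425/1977929780838628573446629383104226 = -0.00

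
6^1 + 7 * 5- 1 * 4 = 37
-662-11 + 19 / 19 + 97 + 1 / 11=-6324 / 11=-574.91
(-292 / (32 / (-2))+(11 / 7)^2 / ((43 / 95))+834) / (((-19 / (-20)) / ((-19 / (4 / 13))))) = -469868295 / 8428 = -55750.87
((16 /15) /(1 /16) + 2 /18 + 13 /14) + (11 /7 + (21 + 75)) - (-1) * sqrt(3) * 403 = 813.69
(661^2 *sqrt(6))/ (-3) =-436921 *sqrt(6)/ 3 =-356744.50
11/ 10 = 1.10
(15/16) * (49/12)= 245/64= 3.83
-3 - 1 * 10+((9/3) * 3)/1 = -4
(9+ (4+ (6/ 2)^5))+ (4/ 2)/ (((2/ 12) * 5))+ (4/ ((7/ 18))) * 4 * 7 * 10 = 15692/ 5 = 3138.40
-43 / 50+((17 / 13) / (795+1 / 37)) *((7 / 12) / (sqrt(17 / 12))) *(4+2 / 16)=-0.86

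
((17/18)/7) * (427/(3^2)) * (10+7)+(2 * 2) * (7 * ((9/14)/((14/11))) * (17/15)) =707897/5670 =124.85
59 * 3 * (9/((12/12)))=1593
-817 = -817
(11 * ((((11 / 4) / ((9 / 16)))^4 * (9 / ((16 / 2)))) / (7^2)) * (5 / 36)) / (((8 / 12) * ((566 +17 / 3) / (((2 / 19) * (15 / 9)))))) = 6442040 / 698381271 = 0.01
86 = 86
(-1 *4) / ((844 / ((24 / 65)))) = -24 / 13715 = -0.00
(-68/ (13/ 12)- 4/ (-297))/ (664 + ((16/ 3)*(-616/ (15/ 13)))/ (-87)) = -8783375/ 97514846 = -0.09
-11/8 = -1.38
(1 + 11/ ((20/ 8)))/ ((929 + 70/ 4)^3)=8/ 1256197955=0.00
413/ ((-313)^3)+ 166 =5090272889/ 30664297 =166.00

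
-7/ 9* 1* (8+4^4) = -616/ 3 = -205.33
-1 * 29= -29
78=78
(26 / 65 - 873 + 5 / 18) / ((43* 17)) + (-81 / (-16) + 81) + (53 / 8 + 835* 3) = 1366586813 / 526320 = 2596.49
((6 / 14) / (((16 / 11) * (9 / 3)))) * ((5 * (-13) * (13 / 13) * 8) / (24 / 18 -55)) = 2145 / 2254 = 0.95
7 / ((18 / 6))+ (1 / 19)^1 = 136 / 57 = 2.39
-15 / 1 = -15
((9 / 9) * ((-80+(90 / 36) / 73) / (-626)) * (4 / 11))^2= 136305625 / 63171292921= 0.00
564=564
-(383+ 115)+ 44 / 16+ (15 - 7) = -1949 / 4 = -487.25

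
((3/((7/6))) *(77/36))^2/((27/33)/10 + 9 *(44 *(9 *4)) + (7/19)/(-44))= 126445/59590387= 0.00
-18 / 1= -18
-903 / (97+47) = -301 / 48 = -6.27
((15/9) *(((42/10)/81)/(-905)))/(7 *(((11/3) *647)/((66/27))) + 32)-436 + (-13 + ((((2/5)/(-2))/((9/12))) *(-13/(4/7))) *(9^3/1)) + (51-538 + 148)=3637095352789/1000686555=3634.60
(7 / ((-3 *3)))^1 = -7 / 9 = -0.78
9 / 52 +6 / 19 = 483 / 988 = 0.49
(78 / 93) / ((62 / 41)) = 533 / 961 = 0.55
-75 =-75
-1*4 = -4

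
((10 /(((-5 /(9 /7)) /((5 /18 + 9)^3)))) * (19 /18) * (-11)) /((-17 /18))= -25246.65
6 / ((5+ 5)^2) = 3 / 50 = 0.06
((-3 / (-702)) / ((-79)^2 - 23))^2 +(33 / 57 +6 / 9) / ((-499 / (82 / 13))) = -316039047556631 / 20071845102885264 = -0.02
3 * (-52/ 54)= -26/ 9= -2.89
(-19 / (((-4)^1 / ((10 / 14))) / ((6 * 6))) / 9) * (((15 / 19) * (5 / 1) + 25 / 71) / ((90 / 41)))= 118900 / 4473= 26.58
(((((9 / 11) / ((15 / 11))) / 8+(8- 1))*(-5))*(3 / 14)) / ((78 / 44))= -3113 / 728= -4.28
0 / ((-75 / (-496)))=0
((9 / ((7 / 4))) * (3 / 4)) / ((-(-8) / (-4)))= -27 / 14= -1.93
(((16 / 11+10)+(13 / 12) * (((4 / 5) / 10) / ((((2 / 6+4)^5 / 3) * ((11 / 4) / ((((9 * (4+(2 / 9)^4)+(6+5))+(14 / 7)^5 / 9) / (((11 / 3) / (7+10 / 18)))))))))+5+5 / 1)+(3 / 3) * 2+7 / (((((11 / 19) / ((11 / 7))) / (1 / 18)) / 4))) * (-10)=-14350485304 / 51838215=-276.83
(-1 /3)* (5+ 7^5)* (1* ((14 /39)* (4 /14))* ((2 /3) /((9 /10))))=-149440 /351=-425.75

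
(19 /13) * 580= 11020 /13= 847.69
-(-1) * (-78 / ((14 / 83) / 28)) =-12948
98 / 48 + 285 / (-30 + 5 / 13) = -7.58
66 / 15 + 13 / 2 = 109 / 10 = 10.90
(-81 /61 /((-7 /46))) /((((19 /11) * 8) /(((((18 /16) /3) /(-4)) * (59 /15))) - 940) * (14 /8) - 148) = -2418174 /515054659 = -0.00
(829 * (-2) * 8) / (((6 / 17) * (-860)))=28186 / 645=43.70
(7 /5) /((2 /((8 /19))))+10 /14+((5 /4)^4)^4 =104352870321241 /2856153251840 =36.54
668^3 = 298077632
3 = 3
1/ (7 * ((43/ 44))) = 44/ 301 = 0.15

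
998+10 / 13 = 12984 / 13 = 998.77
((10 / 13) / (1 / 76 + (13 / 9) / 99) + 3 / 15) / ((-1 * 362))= -3410227 / 44212870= -0.08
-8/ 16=-1/ 2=-0.50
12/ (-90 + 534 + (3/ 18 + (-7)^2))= 72/ 2959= 0.02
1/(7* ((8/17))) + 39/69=1119/1288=0.87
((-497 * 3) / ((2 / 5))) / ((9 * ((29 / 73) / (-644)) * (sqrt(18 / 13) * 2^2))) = 29206205 * sqrt(26) / 1044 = 142646.56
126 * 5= 630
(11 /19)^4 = 14641 /130321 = 0.11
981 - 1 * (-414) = 1395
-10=-10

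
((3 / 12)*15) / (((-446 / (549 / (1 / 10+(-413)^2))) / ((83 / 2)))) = -3417525 / 3042952744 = -0.00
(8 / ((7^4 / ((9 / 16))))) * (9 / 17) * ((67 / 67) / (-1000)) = -81 / 81634000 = -0.00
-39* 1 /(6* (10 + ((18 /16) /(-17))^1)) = -884 /1351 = -0.65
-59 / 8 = -7.38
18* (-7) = -126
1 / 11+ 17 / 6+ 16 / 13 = 3565 / 858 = 4.16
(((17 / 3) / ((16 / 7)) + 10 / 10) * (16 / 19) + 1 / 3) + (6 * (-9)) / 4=-10.24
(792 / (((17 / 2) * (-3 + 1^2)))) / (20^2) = -99 / 850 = -0.12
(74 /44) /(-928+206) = -0.00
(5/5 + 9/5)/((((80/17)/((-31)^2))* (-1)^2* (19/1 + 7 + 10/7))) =800513/38400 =20.85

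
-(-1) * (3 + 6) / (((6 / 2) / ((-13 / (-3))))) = 13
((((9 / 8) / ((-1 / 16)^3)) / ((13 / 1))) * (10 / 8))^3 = -191102976000 / 2197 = -86983603.10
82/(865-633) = 41/116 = 0.35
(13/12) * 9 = 39/4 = 9.75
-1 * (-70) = 70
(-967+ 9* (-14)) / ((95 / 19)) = -1093 / 5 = -218.60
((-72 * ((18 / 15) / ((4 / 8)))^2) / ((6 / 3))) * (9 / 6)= -7776 / 25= -311.04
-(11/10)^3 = -1.33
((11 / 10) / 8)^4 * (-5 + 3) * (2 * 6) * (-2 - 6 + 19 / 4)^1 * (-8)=-0.22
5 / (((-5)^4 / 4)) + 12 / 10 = 154 / 125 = 1.23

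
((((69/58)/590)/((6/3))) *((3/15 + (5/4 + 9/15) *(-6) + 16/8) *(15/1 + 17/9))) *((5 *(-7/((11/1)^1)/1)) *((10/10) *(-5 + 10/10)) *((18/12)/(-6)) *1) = 272251/564630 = 0.48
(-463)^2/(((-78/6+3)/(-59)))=12647771/10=1264777.10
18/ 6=3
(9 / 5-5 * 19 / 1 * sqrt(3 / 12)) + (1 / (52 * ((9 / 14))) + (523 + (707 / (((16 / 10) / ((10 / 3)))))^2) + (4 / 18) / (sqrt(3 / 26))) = 2 * sqrt(78) / 27 + 6770277811 / 3120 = 2169961.49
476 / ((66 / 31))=7378 / 33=223.58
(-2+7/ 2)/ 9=1/ 6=0.17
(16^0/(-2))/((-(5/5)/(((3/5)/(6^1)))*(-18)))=-1/360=-0.00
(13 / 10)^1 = 13 / 10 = 1.30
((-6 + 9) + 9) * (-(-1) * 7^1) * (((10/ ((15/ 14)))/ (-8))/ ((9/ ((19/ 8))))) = -931/ 36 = -25.86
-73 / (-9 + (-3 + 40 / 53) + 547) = -3869 / 28395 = -0.14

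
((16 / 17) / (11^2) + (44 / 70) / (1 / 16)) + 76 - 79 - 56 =-3523081 / 71995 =-48.94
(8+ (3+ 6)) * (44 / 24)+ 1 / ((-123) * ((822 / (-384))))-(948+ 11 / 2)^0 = 338935 / 11234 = 30.17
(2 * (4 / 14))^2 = 16 / 49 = 0.33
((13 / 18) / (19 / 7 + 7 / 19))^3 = 5168743489 / 401947272000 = 0.01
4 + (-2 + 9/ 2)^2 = 41/ 4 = 10.25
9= 9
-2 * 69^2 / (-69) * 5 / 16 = 345 / 8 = 43.12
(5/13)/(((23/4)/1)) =20/299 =0.07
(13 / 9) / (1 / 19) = 247 / 9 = 27.44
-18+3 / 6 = -35 / 2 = -17.50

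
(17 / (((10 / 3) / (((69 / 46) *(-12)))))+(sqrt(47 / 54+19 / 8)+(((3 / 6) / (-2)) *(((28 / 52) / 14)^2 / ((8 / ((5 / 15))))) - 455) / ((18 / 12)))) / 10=-192319301 / 4867200+sqrt(4206) / 360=-39.33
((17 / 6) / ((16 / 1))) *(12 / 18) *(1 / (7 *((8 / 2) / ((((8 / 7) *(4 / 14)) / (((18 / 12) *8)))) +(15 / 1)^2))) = 17 / 374976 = 0.00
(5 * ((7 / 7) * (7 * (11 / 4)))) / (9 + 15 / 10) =55 / 6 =9.17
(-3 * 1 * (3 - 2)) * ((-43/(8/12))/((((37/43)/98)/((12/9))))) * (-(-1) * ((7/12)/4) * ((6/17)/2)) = 1902621/2516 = 756.21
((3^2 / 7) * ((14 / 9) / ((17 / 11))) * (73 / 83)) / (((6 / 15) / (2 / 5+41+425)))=1872596 / 1411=1327.14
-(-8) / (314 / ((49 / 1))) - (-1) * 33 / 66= 549 / 314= 1.75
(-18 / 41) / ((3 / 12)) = -72 / 41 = -1.76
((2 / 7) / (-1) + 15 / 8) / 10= 89 / 560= 0.16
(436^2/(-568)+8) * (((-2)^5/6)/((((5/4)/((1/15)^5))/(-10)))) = -2968832/161746875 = -0.02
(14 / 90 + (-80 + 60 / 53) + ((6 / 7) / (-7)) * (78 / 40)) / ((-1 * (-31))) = -18453251 / 7245630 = -2.55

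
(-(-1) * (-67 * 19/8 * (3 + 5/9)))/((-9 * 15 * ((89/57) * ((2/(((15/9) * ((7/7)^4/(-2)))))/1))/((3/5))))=-24187/36045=-0.67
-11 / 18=-0.61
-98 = -98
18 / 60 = 3 / 10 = 0.30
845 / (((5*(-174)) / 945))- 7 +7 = -917.84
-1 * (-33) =33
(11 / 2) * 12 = 66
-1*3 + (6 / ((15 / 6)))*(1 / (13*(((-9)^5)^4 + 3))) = -197562063709675093064 / 65854021236558364355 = -3.00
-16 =-16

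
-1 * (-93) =93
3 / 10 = 0.30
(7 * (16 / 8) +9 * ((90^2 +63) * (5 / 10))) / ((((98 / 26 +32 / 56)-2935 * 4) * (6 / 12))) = -1337609 / 213589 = -6.26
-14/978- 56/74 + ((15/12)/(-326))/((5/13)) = -113051/144744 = -0.78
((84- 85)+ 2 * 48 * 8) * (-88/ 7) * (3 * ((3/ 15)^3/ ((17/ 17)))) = -202488/ 875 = -231.41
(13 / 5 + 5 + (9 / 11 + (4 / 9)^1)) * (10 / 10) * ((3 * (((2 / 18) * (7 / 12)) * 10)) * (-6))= -30709 / 297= -103.40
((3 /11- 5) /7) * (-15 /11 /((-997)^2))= 780 /841925623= 0.00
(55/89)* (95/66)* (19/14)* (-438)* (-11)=7247075/1246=5816.27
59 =59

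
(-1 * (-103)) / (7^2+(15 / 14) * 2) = 721 / 358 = 2.01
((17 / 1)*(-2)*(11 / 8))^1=-187 / 4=-46.75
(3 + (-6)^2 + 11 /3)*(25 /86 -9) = -371.60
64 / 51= 1.25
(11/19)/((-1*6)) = -11/114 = -0.10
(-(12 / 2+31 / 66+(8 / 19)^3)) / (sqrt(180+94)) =-0.40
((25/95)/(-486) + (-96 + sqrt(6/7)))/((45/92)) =-194.37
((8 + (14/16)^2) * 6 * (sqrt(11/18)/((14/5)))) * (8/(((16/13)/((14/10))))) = 7293 * sqrt(22)/256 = 133.62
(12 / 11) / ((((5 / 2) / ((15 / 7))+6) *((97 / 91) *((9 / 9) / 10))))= 65520 / 45881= 1.43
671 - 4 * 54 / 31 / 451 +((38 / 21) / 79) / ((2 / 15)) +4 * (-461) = -9067832542 / 7731493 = -1172.84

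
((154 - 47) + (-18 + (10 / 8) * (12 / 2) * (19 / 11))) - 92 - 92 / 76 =3655 / 418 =8.74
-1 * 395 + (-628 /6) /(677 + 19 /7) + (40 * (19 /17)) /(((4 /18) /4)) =49690522 /121329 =409.55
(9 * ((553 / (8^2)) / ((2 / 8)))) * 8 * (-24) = -59724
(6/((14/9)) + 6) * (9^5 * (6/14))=12223143/49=249451.90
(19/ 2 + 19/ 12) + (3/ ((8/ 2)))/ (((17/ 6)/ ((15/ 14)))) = 4058/ 357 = 11.37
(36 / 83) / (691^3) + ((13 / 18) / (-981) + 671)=324470927820835153 / 483563761288794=671.00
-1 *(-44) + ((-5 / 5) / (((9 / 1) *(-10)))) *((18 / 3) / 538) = 355081 / 8070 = 44.00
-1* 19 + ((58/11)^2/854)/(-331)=-324935445/17101777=-19.00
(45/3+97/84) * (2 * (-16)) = -10856/21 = -516.95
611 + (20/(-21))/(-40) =25663/42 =611.02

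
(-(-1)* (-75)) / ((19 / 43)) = -3225 / 19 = -169.74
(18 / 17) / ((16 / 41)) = 369 / 136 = 2.71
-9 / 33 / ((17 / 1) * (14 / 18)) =-27 / 1309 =-0.02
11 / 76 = 0.14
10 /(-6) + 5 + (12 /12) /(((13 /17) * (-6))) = 81 /26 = 3.12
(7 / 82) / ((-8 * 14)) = -1 / 1312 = -0.00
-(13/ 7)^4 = -28561/ 2401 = -11.90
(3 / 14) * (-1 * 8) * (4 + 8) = -144 / 7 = -20.57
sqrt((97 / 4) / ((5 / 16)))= 2 * sqrt(485) / 5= 8.81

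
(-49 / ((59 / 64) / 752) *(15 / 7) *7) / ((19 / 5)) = -176870400 / 1121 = -157779.13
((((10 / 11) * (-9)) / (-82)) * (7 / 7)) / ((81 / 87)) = 145 / 1353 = 0.11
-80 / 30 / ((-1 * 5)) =0.53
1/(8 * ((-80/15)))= -3/128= -0.02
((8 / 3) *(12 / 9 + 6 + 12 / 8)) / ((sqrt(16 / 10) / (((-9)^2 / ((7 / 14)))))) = 954 *sqrt(10) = 3016.81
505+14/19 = 9609/19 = 505.74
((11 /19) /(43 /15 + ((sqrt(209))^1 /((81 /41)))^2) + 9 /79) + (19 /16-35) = -748656656255 /22223037488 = -33.69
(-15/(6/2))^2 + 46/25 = 671/25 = 26.84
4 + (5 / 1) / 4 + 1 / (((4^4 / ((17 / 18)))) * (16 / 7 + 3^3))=4959479 / 944640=5.25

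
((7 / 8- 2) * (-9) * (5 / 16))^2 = 164025 / 16384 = 10.01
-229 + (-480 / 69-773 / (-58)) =-222.63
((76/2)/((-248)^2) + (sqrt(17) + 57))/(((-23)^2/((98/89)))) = 98 *sqrt(17)/47081 + 85891267/723917456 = 0.13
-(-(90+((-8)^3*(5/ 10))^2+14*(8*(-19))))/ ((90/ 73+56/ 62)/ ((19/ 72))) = 455037251/ 58008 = 7844.39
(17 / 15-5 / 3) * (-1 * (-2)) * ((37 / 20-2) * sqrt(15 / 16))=sqrt(15) / 25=0.15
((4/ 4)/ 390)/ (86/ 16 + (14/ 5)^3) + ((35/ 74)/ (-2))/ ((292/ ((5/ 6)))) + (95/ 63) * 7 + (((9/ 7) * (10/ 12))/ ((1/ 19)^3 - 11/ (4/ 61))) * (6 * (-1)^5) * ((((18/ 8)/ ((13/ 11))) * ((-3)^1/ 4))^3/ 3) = 11253350844949351098853/ 1069935348079424246784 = 10.52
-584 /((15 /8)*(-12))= 1168 /45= 25.96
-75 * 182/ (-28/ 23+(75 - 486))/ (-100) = -6279/ 18962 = -0.33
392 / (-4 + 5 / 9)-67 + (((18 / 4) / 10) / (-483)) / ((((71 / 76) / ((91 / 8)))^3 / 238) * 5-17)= -8986542396107385997 / 49702568906528340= -180.81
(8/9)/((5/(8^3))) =4096/45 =91.02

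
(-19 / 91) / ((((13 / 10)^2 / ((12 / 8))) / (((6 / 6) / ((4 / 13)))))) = -1425 / 2366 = -0.60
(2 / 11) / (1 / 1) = 2 / 11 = 0.18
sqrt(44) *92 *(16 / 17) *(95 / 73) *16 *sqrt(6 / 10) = 894976 *sqrt(165) / 1241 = 9263.64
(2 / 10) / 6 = 1 / 30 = 0.03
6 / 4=3 / 2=1.50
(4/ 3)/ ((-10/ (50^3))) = -50000/ 3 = -16666.67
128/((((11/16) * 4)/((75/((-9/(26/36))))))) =-83200/297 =-280.13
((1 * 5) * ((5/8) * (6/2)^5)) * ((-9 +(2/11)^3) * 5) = -363619125/10648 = -34149.05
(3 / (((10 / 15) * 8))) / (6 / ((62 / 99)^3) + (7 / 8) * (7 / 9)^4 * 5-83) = -1759128759 / 178168667090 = -0.01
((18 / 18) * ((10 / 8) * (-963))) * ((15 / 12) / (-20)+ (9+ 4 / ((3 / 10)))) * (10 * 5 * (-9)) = 386042625 / 32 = 12063832.03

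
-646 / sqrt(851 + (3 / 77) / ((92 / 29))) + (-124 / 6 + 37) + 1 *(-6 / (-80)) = 1969 / 120-1292 *sqrt(10676599241) / 6028571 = -5.74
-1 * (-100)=100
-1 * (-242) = 242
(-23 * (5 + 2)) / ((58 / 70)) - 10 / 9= -51005 / 261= -195.42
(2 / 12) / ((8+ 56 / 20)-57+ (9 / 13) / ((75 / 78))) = -25 / 6822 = -0.00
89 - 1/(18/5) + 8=1741/18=96.72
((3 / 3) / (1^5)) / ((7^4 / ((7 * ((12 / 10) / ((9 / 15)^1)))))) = 2 / 343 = 0.01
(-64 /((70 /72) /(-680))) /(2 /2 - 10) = -34816 /7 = -4973.71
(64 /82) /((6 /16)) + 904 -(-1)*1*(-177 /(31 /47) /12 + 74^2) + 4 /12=32334503 /5084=6360.05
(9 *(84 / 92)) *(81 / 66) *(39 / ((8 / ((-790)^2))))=31051627425 / 1012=30683426.31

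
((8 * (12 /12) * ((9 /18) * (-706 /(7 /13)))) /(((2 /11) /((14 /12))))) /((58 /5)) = -2901.09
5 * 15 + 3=78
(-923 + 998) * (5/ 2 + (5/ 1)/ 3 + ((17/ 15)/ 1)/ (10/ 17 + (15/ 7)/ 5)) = 396.10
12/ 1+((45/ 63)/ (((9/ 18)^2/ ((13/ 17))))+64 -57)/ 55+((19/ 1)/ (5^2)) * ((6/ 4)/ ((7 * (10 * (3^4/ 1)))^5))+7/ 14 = 231355241193736768503553/ 18264410124937515000000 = 12.67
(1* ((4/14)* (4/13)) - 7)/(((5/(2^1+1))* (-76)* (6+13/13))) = 1887/242060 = 0.01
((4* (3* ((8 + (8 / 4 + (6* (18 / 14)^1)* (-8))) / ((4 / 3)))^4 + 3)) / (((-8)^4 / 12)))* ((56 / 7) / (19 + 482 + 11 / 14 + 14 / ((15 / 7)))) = 1252.11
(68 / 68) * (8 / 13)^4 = 4096 / 28561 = 0.14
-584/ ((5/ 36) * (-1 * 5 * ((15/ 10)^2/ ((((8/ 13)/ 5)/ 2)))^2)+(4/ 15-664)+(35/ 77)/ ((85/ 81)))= 1677434880/ 4571713493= 0.37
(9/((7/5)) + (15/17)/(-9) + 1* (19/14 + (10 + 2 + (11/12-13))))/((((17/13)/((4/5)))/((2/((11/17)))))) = 282334/19635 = 14.38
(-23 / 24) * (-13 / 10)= 299 / 240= 1.25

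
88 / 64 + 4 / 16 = 13 / 8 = 1.62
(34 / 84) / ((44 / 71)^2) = 1.05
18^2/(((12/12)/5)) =1620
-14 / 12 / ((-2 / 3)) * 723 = 5061 / 4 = 1265.25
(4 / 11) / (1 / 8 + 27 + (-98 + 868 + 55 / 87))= 2784 / 6107629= 0.00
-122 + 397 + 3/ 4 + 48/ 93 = 34257/ 124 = 276.27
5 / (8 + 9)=5 / 17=0.29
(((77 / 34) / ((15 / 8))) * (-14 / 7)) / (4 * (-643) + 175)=616 / 611235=0.00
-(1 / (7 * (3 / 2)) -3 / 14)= 5 / 42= 0.12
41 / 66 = 0.62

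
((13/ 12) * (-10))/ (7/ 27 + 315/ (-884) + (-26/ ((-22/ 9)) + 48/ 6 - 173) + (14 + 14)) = 2844270/ 33202007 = 0.09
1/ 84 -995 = -83579/ 84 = -994.99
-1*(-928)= 928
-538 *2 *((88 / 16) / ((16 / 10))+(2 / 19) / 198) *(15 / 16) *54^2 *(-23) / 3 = 259270906185 / 3344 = 77533165.73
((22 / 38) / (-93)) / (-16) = 11 / 28272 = 0.00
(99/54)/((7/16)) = 88/21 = 4.19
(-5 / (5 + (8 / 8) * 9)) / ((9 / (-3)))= 5 / 42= 0.12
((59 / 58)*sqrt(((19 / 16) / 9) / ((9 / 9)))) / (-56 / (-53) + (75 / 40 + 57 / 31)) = 96937*sqrt(19) / 5454987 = 0.08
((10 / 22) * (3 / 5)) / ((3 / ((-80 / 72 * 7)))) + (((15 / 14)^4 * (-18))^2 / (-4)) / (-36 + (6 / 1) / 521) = 935522671285 / 292206233088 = 3.20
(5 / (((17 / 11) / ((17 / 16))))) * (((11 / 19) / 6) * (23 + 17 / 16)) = 232925 / 29184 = 7.98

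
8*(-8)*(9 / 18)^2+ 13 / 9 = -131 / 9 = -14.56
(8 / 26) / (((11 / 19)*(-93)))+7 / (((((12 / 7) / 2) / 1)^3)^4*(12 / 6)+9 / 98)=858732981301642 / 49868619391305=17.22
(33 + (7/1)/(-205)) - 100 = -13742/205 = -67.03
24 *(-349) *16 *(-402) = 53874432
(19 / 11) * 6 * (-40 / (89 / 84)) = -383040 / 979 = -391.26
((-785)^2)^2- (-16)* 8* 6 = 379733251393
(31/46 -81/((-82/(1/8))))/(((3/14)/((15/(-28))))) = -60155/30176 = -1.99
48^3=110592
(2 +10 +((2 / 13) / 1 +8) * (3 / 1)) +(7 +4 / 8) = 1143 / 26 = 43.96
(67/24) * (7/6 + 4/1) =2077/144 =14.42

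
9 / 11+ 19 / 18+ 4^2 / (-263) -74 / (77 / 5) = -1090745 / 364518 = -2.99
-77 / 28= -11 / 4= -2.75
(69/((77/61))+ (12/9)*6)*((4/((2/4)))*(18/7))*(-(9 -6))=-2084400/539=-3867.16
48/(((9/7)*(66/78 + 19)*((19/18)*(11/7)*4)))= 2548/8987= 0.28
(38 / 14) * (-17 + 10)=-19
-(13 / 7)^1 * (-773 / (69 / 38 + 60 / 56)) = 190931 / 384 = 497.22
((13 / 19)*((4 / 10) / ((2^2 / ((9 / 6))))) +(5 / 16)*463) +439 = 887361 / 1520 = 583.79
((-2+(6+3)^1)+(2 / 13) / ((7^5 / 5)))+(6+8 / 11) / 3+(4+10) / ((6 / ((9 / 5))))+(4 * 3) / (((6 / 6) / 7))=3512899948 / 36051015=97.44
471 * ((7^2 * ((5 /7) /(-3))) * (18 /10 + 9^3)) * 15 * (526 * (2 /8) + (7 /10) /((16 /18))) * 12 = -191243879631 /2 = -95621939815.50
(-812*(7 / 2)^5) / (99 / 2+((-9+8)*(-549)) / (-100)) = -85295525 / 8802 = -9690.47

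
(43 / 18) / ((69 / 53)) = 2279 / 1242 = 1.83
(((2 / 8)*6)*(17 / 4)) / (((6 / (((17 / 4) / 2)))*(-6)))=-289 / 768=-0.38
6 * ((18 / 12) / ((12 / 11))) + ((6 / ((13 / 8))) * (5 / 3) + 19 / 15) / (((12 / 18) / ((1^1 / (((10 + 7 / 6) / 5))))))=46107 / 3484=13.23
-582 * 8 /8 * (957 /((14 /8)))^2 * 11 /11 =-174048691.59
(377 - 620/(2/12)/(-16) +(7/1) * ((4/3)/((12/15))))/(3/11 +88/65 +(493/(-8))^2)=85273760/521563401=0.16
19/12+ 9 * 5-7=475/12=39.58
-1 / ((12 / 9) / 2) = -3 / 2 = -1.50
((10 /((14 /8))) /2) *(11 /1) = 220 /7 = 31.43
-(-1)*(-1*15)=-15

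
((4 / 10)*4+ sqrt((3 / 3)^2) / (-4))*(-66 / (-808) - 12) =-26001 / 1616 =-16.09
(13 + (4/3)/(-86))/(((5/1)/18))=46.74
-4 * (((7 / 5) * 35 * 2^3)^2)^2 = -94450499584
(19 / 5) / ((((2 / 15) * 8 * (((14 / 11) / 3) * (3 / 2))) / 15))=9405 / 112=83.97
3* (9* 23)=621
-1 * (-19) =19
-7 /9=-0.78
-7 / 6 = -1.17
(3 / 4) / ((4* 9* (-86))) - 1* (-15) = 61919 / 4128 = 15.00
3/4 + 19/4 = 11/2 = 5.50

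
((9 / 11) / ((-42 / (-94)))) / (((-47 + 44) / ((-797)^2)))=-29854823 / 77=-387724.97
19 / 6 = 3.17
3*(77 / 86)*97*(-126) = -1411641 / 43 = -32828.86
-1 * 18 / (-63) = 2 / 7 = 0.29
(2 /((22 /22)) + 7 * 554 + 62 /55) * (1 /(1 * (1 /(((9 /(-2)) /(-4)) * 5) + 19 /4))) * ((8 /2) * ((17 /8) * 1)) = 65319372 /9757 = 6694.62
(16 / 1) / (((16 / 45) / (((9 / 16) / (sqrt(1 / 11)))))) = 405 *sqrt(11) / 16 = 83.95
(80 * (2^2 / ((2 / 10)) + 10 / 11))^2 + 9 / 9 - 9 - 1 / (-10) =3385590441 / 1210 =2798008.63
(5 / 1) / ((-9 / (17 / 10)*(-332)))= 17 / 5976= 0.00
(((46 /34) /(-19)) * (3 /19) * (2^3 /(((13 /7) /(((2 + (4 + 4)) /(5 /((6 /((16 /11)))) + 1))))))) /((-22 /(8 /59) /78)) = 2782080 /26432059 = 0.11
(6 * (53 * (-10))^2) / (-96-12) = -140450 / 9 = -15605.56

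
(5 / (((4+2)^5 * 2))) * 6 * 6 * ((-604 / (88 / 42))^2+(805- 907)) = 16738165 / 17424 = 960.64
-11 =-11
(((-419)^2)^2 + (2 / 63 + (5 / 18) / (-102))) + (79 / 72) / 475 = 376314033244959953 / 12209400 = 30821664721.03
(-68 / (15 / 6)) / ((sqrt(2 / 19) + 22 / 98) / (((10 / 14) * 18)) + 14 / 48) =-1014519744 / 11453147 + 13434624 * sqrt(38) / 11453147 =-81.35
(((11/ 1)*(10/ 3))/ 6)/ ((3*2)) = 55/ 54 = 1.02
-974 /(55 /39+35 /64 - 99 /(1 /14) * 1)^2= -6068035584 /11934060794041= -0.00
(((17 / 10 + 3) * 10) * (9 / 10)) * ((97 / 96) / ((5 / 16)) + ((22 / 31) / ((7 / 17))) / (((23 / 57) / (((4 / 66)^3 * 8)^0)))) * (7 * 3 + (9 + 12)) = 475311141 / 35650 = 13332.71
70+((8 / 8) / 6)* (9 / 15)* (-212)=244 / 5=48.80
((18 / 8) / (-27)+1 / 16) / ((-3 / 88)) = 11 / 18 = 0.61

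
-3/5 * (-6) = 18/5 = 3.60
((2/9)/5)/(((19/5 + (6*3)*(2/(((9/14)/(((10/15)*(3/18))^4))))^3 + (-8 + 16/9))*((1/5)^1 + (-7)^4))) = -1412147682405/184801271170583447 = -0.00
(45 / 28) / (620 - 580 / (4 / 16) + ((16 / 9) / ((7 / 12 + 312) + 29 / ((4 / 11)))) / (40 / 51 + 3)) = -3407415 / 3604285328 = -0.00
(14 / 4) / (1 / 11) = 77 / 2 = 38.50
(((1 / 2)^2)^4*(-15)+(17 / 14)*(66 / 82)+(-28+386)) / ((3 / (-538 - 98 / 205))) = -64423.29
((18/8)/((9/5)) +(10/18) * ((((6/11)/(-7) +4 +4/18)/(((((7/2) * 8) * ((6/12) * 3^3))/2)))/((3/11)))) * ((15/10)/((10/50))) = 8324425/857304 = 9.71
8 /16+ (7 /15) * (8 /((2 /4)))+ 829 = 25109 /30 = 836.97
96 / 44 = 24 / 11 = 2.18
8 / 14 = 4 / 7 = 0.57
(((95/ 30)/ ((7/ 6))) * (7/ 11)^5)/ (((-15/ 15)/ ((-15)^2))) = -10264275/ 161051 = -63.73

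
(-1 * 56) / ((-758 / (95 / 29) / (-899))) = -82460 / 379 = -217.57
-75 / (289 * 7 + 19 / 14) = -350 / 9447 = -0.04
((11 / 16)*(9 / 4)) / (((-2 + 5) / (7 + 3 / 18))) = 473 / 128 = 3.70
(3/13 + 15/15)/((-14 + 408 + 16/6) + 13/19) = 912/294437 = 0.00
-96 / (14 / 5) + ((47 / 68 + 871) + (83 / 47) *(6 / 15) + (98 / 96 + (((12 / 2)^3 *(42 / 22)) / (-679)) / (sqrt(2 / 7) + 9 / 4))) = 10368 *sqrt(14) / 570845 + 128554361674169 / 153251332080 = 838.91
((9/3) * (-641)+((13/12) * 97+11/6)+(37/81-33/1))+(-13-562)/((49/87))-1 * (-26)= -45144119/15876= -2843.54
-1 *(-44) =44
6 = 6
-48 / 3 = -16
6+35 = 41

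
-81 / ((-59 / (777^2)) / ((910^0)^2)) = 48902049 / 59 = 828848.29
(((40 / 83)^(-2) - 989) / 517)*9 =-14179599 / 827200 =-17.14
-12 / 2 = -6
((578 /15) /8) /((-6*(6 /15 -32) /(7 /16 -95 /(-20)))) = 23987 /182016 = 0.13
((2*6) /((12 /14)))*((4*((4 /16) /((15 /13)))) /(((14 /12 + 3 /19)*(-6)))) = -3458 /2265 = -1.53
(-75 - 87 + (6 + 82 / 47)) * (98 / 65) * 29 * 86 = -354397400 / 611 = -580028.48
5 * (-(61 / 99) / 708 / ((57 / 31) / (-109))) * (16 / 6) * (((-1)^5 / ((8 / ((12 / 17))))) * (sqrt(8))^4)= -65958080 / 16979787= -3.88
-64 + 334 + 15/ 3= 275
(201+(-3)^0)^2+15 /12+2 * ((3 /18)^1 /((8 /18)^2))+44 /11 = 40810.94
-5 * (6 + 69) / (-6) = 125 / 2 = 62.50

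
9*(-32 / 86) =-144 / 43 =-3.35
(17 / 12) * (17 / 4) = 289 / 48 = 6.02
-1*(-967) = 967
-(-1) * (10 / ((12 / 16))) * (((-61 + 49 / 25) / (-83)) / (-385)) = -3936 / 159775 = -0.02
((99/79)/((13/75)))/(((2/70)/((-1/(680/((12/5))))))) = -31185/34918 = -0.89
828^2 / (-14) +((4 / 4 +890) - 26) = -336737 / 7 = -48105.29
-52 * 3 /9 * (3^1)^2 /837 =-52 /279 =-0.19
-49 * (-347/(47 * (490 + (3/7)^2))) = 0.74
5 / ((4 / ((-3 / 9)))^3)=-5 / 1728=-0.00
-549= -549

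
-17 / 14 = -1.21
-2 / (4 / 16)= -8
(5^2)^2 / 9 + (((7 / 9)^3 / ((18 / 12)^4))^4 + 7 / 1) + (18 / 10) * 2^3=5522286357360181683512 / 60788327295284644005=90.84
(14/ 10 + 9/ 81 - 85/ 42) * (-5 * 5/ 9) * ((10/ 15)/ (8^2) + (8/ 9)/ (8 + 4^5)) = 676685/ 42130368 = 0.02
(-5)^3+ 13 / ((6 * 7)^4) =-388961987 / 3111696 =-125.00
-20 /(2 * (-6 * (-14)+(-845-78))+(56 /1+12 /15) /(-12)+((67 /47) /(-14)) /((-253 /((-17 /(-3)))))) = 49942200 /4201964539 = 0.01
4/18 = 2/9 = 0.22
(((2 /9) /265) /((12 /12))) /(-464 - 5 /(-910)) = -364 /201406095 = -0.00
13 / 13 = 1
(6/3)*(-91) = -182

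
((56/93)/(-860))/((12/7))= -49/119970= -0.00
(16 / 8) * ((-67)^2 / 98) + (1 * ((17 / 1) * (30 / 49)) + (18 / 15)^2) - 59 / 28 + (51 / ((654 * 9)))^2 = 119484664954 / 1178892225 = 101.35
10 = 10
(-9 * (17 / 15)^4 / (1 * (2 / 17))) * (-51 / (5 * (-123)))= -24137569 / 2306250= -10.47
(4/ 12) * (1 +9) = 10/ 3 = 3.33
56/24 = 7/3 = 2.33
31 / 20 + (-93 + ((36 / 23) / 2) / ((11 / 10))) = -90.74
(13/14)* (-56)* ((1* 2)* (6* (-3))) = 1872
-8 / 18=-4 / 9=-0.44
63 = 63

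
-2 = -2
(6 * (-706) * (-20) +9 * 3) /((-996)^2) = 28249 /330672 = 0.09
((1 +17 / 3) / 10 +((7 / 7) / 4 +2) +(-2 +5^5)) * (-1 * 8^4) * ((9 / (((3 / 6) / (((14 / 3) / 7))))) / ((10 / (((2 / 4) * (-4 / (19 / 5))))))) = 153645056 / 19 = 8086581.89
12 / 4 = 3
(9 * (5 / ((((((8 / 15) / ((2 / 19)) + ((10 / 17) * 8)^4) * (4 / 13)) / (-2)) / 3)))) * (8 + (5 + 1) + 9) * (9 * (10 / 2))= -2275644486375 / 1241495192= -1832.99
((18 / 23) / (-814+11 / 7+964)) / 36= 7 / 48806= 0.00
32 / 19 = 1.68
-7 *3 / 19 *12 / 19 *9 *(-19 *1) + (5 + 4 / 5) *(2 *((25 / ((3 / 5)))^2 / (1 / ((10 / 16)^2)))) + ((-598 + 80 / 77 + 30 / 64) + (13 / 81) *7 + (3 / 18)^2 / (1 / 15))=3503503145 / 474012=7391.17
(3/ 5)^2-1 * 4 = -91/ 25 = -3.64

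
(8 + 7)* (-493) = -7395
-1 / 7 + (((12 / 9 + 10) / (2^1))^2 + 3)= 2203 / 63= 34.97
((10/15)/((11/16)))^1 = 32/33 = 0.97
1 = 1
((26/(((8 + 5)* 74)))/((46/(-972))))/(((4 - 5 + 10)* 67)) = -54/57017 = -0.00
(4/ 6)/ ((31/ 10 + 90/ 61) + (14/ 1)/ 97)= 118340/ 837801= 0.14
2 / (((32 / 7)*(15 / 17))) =119 / 240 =0.50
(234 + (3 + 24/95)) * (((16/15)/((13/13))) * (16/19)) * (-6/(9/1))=-3846656/27075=-142.07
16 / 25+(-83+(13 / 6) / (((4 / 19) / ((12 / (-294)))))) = -1216867 / 14700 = -82.78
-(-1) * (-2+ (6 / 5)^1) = -4 / 5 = -0.80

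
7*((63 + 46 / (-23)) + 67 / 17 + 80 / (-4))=5348 / 17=314.59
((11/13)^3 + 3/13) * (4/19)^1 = 7352/41743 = 0.18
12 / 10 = 6 / 5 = 1.20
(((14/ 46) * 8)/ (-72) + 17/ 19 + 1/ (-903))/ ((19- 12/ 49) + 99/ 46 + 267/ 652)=4645581500/ 115174884627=0.04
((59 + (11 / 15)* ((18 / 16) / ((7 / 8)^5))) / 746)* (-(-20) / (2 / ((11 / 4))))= 56025563 / 25076044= 2.23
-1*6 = -6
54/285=18/95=0.19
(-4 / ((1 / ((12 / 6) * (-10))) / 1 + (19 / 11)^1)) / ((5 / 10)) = -1760 / 369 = -4.77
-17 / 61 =-0.28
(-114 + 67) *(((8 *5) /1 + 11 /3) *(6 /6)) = -2052.33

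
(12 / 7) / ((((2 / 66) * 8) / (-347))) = -34353 / 14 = -2453.79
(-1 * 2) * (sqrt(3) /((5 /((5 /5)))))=-2 * sqrt(3) /5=-0.69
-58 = -58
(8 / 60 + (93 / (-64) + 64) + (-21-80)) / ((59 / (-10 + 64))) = -331083 / 9440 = -35.07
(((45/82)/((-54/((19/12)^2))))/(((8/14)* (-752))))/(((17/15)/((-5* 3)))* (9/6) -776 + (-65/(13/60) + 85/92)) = -7265125/131752314676224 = -0.00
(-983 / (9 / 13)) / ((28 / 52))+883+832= -58082 / 63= -921.94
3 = 3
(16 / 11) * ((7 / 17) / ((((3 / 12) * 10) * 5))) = 0.05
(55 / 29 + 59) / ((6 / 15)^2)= 22075 / 58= 380.60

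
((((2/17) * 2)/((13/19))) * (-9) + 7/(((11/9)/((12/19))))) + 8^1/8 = 70309/46189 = 1.52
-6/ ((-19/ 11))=3.47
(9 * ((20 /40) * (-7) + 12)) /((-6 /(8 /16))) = -51 /8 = -6.38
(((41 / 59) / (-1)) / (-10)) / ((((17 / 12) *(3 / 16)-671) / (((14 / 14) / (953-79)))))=-16 / 134974005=-0.00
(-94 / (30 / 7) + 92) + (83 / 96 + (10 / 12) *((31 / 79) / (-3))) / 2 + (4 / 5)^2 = 71.08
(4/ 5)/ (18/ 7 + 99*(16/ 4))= 14/ 6975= 0.00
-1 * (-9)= 9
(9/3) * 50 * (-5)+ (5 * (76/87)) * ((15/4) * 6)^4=129766125/116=1118673.49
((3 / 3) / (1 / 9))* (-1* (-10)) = 90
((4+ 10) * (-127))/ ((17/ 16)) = -28448/ 17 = -1673.41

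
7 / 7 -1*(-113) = 114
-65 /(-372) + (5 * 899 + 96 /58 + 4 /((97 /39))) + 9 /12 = 1177028113 /261609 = 4499.19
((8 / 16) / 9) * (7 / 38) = 0.01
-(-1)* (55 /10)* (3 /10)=33 /20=1.65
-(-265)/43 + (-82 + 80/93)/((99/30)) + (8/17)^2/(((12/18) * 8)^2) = -255420047/13868532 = -18.42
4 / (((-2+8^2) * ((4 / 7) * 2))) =7 / 124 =0.06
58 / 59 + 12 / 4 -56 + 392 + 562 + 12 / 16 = 213045 / 236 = 902.73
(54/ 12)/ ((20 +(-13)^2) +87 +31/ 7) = 63/ 3926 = 0.02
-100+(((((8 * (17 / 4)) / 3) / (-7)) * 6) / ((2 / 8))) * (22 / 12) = -3596 / 21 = -171.24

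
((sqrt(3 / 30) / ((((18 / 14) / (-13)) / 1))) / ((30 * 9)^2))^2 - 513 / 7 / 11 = -2208296786662363 / 331459751700000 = -6.66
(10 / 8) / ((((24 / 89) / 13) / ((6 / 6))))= 5785 / 96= 60.26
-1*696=-696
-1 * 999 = -999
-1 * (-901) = 901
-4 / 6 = -2 / 3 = -0.67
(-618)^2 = 381924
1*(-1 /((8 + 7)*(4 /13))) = -13 /60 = -0.22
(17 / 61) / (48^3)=17 / 6746112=0.00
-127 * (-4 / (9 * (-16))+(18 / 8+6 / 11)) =-70993 / 198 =-358.55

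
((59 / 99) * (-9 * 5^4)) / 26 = -36875 / 286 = -128.93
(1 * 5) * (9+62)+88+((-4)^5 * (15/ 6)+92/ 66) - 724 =-93707/ 33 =-2839.61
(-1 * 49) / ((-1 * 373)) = 49 / 373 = 0.13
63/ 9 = 7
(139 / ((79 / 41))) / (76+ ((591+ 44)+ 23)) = 5699 / 57986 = 0.10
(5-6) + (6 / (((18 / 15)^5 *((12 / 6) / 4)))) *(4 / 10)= 301 / 324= 0.93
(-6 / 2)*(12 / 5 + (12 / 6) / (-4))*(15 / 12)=-57 / 8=-7.12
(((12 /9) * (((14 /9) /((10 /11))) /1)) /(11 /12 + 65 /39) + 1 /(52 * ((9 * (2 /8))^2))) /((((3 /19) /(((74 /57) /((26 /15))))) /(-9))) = -5356268 /141453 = -37.87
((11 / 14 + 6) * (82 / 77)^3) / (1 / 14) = 52379960 / 456533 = 114.73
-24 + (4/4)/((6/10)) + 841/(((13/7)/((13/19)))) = 16388/57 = 287.51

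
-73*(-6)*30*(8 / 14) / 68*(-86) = -1130040 / 119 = -9496.13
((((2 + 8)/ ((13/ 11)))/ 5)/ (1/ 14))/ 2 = 154/ 13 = 11.85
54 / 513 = 2 / 19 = 0.11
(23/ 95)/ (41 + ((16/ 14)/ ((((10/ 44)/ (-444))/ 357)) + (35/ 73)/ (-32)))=-53728/ 176876412701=-0.00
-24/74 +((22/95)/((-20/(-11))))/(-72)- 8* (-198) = 4007961923/2530800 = 1583.67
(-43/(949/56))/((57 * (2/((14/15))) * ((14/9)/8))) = -9632/90155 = -0.11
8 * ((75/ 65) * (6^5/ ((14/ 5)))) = 25635.16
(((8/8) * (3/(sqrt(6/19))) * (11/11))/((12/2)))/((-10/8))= -sqrt(114)/15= -0.71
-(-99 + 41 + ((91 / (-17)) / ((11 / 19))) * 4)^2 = -315488644 / 34969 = -9021.95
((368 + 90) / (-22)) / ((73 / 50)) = -11450 / 803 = -14.26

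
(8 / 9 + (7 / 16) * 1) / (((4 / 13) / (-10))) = -12415 / 288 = -43.11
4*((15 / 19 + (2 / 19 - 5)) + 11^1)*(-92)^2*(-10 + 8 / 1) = -8870272 / 19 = -466856.42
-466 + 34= -432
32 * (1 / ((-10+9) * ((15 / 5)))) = -10.67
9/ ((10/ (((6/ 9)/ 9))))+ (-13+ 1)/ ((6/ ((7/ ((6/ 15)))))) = -524/ 15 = -34.93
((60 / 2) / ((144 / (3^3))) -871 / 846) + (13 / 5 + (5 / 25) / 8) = 12217 / 1692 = 7.22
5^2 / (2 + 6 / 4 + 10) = 50 / 27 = 1.85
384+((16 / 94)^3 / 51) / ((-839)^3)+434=2558014112037355654 / 3127156616182587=818.00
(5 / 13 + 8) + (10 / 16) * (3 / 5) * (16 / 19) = 2149 / 247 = 8.70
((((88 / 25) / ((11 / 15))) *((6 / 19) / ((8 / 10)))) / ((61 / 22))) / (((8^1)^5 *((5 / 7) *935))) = 63 / 2017587200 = 0.00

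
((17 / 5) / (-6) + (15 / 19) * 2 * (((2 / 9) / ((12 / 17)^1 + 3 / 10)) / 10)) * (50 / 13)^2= -12958250 / 1647243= -7.87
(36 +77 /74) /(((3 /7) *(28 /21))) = 19187 /296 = 64.82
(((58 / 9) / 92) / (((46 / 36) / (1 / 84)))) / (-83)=-29 / 3688188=-0.00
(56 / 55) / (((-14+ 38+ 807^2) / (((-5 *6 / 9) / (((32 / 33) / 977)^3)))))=-338524664379 / 63514624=-5329.87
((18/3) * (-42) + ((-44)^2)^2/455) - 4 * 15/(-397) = 7985.72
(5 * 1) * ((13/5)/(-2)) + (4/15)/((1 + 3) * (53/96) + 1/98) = -166449/26090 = -6.38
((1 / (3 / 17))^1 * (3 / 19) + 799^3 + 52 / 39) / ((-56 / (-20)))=72686742175 / 399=182172286.15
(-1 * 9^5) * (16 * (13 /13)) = -944784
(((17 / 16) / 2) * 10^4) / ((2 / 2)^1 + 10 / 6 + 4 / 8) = 31875 / 19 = 1677.63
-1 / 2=-0.50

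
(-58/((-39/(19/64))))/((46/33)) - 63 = -1199507/19136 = -62.68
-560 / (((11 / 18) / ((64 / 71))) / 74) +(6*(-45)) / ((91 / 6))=-4345503300 / 71071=-61143.13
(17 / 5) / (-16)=-0.21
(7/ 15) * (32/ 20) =56/ 75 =0.75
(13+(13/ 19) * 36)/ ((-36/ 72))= -1430/ 19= -75.26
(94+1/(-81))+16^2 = 28349/81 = 349.99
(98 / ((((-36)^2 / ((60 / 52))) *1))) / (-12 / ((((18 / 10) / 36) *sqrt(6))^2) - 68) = -35 / 348192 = -0.00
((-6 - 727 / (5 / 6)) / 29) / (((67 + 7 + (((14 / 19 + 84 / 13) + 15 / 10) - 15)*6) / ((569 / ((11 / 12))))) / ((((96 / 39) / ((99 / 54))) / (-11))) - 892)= 109398325248 / 3223396263265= 0.03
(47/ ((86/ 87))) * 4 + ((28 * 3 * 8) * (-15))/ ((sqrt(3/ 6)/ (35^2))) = 8178/ 43 -12348000 * sqrt(2) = -17462518.88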